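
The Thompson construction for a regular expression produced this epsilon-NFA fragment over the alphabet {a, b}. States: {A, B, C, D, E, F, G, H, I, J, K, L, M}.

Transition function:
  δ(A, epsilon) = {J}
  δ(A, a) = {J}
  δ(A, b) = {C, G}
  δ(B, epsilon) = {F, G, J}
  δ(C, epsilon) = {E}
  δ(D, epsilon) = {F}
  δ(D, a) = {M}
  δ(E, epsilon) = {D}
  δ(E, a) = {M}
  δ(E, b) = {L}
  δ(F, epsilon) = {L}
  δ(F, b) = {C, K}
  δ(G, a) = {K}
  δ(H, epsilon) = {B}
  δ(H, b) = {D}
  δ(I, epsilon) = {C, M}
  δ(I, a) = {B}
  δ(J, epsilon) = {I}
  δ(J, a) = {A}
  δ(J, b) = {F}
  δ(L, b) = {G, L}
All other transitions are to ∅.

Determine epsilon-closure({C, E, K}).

Start with {C, E, K}.
From E via epsilon: add D.
From D via epsilon: add F.
From F via epsilon: add L.
No new states can be added; the closed set is {C, D, E, F, K, L}.

{C, D, E, F, K, L}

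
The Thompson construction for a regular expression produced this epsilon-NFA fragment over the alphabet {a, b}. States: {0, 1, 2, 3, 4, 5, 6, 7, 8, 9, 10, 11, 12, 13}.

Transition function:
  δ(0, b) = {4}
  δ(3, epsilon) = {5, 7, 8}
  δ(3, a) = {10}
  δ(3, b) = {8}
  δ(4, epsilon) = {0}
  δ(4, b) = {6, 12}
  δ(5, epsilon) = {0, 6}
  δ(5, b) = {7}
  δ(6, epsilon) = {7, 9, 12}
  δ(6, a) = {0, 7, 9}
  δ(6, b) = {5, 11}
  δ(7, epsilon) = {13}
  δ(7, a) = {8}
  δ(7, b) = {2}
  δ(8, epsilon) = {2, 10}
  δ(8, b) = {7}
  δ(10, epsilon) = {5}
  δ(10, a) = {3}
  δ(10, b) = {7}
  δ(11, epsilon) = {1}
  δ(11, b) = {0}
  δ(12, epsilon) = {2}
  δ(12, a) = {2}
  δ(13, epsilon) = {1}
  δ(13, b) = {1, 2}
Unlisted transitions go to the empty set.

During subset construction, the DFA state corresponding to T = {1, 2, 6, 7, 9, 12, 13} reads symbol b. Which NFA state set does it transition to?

{0, 1, 2, 5, 6, 7, 9, 11, 12, 13}

6 on b → {5, 11}.
7 on b → {2}.
13 on b → {1, 2}.
No b-transition from 1, 2, 9, 12.
Union after reading b: {1, 2, 5, 11}.
Now take the epsilon-closure:
From 5 via epsilon: add 0, 6.
From 6 via epsilon: add 7, 9, 12.
From 7 via epsilon: add 13.
No new states can be added; the closed set is {0, 1, 2, 5, 6, 7, 9, 11, 12, 13}.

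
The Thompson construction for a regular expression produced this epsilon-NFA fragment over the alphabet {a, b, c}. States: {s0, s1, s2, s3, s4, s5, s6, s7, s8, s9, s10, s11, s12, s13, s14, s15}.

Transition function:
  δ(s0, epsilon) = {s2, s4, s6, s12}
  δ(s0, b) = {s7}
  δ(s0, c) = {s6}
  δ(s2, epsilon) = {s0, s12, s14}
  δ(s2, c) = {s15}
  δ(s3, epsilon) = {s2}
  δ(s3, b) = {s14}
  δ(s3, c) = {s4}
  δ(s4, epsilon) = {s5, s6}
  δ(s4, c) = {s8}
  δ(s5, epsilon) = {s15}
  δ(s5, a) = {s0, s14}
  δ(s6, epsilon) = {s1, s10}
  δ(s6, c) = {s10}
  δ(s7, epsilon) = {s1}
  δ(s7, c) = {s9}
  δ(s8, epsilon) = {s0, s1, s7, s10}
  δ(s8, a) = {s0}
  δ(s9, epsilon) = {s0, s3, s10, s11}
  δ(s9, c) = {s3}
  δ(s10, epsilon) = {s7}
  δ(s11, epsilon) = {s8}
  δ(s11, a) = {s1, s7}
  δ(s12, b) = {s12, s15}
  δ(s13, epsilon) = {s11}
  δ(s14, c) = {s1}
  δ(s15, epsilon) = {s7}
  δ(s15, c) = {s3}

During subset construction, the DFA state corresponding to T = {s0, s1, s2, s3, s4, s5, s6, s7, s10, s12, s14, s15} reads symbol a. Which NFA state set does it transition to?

{s0, s1, s2, s4, s5, s6, s7, s10, s12, s14, s15}

s5 on a → {s0, s14}.
No a-transition from s0, s1, s2, s3, s4, s6, s7, s10, s12, s14, s15.
Union after reading a: {s0, s14}.
Now take the epsilon-closure:
From s0 via epsilon: add s2, s4, s6, s12.
From s4 via epsilon: add s5.
From s6 via epsilon: add s1, s10.
From s5 via epsilon: add s15.
From s10 via epsilon: add s7.
No new states can be added; the closed set is {s0, s1, s2, s4, s5, s6, s7, s10, s12, s14, s15}.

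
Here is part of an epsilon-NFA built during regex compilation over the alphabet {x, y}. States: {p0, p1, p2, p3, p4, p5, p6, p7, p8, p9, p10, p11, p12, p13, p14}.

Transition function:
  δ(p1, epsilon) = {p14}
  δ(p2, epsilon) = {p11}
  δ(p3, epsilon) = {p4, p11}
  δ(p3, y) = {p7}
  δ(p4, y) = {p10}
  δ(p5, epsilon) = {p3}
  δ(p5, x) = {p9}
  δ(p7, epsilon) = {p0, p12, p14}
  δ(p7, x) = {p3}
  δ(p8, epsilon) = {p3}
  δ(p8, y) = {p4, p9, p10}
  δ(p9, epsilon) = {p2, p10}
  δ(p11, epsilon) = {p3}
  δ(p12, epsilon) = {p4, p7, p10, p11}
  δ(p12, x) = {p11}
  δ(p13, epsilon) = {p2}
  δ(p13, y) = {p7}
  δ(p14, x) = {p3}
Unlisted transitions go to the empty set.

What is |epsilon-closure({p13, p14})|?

Start with {p13, p14}.
From p13 via epsilon: add p2.
From p2 via epsilon: add p11.
From p11 via epsilon: add p3.
From p3 via epsilon: add p4.
epsilon-closure = {p2, p3, p4, p11, p13, p14}, which has 6 states.

6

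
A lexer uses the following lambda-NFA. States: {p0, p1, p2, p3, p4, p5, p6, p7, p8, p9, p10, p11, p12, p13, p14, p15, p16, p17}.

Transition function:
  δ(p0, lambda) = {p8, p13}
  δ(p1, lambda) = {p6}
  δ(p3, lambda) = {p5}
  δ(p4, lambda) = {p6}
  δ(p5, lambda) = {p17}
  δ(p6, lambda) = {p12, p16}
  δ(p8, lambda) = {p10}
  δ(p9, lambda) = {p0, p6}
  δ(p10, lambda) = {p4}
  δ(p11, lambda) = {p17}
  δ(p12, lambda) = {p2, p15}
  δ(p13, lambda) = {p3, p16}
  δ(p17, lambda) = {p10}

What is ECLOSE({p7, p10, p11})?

{p2, p4, p6, p7, p10, p11, p12, p15, p16, p17}

Start with {p7, p10, p11}.
From p10 via lambda: add p4.
From p11 via lambda: add p17.
From p4 via lambda: add p6.
From p6 via lambda: add p12, p16.
From p12 via lambda: add p2, p15.
No new states can be added; the closed set is {p2, p4, p6, p7, p10, p11, p12, p15, p16, p17}.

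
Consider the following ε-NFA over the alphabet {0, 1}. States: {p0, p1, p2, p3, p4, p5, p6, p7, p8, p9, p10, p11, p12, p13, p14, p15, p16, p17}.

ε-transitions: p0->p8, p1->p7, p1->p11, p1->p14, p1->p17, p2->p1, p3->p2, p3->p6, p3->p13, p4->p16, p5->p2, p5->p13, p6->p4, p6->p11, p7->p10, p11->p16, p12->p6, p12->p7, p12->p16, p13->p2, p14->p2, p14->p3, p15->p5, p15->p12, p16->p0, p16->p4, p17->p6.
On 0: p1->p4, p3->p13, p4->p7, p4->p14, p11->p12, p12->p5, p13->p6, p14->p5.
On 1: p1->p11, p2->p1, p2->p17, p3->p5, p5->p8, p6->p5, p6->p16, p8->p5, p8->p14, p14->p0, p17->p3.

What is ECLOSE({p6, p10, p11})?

{p0, p4, p6, p8, p10, p11, p16}

Start with {p6, p10, p11}.
From p6 via ε: add p4.
From p11 via ε: add p16.
From p16 via ε: add p0.
From p0 via ε: add p8.
No new states can be added; the closed set is {p0, p4, p6, p8, p10, p11, p16}.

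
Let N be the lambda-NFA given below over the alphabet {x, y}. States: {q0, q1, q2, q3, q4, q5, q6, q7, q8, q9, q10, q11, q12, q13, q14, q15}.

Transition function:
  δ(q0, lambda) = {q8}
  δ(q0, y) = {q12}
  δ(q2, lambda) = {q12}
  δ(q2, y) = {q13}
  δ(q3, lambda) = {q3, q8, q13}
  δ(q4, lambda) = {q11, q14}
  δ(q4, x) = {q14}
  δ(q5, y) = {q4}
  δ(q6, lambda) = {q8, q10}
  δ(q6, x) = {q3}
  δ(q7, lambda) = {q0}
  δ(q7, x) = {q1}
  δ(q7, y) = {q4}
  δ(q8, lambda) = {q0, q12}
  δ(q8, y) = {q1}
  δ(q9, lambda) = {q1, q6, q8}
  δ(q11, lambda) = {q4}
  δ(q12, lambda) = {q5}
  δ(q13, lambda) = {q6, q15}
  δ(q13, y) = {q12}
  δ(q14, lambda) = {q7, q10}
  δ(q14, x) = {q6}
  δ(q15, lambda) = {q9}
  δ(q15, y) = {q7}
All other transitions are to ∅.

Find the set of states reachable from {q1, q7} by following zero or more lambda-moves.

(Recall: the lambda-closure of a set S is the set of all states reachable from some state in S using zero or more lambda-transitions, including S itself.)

{q0, q1, q5, q7, q8, q12}

Start with {q1, q7}.
From q7 via lambda: add q0.
From q0 via lambda: add q8.
From q8 via lambda: add q12.
From q12 via lambda: add q5.
No new states can be added; the closed set is {q0, q1, q5, q7, q8, q12}.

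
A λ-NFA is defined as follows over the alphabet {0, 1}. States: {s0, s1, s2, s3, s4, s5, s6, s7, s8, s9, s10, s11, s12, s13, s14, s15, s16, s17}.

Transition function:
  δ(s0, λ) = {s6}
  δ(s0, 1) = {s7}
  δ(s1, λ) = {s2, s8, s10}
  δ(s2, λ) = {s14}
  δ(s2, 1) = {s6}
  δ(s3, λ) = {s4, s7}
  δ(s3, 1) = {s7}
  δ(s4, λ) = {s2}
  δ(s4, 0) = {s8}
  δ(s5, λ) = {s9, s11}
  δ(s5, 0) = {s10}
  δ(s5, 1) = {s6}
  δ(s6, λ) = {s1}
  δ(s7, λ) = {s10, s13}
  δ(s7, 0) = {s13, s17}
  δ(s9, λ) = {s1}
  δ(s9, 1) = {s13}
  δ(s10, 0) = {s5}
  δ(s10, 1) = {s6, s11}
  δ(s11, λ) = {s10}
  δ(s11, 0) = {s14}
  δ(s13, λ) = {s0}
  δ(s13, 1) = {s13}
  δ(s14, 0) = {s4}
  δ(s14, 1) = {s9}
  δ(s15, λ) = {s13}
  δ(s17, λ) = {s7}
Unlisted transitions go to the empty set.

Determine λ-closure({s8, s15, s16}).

Start with {s8, s15, s16}.
From s15 via λ: add s13.
From s13 via λ: add s0.
From s0 via λ: add s6.
From s6 via λ: add s1.
From s1 via λ: add s2, s10.
From s2 via λ: add s14.
No new states can be added; the closed set is {s0, s1, s2, s6, s8, s10, s13, s14, s15, s16}.

{s0, s1, s2, s6, s8, s10, s13, s14, s15, s16}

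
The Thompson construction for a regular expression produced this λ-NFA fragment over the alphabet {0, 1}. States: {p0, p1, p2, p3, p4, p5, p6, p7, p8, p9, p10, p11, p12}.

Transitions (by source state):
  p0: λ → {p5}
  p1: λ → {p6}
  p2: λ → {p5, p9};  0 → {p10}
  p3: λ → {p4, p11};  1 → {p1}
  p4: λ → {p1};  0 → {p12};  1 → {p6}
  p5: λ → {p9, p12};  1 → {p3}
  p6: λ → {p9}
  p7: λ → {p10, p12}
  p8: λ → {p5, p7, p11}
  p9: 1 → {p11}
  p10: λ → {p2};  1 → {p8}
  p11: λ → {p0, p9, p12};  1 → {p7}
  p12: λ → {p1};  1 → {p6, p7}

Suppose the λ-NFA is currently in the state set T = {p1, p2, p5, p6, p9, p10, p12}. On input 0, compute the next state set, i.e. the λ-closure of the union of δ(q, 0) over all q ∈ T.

p2 on 0 → {p10}.
No 0-transition from p1, p5, p6, p9, p10, p12.
Union after reading 0: {p10}.
Now take the λ-closure:
From p10 via λ: add p2.
From p2 via λ: add p5, p9.
From p5 via λ: add p12.
From p12 via λ: add p1.
From p1 via λ: add p6.
No new states can be added; the closed set is {p1, p2, p5, p6, p9, p10, p12}.

{p1, p2, p5, p6, p9, p10, p12}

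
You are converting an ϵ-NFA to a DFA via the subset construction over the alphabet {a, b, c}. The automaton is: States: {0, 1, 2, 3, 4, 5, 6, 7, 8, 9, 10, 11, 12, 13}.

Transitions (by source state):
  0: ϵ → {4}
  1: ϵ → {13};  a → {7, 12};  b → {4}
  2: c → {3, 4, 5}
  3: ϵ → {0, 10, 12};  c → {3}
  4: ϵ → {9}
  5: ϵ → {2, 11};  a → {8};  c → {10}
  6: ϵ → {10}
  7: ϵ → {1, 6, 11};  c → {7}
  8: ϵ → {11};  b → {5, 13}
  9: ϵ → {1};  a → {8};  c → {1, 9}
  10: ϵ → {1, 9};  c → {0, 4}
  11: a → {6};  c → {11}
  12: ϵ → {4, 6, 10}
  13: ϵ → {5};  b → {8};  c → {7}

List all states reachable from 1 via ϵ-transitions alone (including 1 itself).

{1, 2, 5, 11, 13}

Start with {1}.
From 1 via ϵ: add 13.
From 13 via ϵ: add 5.
From 5 via ϵ: add 2, 11.
No new states can be added; the closed set is {1, 2, 5, 11, 13}.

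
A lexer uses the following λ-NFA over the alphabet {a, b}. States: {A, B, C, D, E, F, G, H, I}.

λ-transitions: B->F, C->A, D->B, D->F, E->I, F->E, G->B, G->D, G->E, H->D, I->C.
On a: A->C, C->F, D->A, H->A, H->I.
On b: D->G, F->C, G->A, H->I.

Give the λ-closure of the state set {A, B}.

{A, B, C, E, F, I}

Start with {A, B}.
From B via λ: add F.
From F via λ: add E.
From E via λ: add I.
From I via λ: add C.
No new states can be added; the closed set is {A, B, C, E, F, I}.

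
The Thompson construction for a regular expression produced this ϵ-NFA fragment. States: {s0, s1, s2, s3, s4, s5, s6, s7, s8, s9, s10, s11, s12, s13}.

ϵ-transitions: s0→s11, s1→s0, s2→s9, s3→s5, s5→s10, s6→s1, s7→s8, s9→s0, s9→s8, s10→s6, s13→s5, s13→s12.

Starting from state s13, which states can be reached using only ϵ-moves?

{s0, s1, s5, s6, s10, s11, s12, s13}

Start with {s13}.
From s13 via ϵ: add s5, s12.
From s5 via ϵ: add s10.
From s10 via ϵ: add s6.
From s6 via ϵ: add s1.
From s1 via ϵ: add s0.
From s0 via ϵ: add s11.
No new states can be added; the closed set is {s0, s1, s5, s6, s10, s11, s12, s13}.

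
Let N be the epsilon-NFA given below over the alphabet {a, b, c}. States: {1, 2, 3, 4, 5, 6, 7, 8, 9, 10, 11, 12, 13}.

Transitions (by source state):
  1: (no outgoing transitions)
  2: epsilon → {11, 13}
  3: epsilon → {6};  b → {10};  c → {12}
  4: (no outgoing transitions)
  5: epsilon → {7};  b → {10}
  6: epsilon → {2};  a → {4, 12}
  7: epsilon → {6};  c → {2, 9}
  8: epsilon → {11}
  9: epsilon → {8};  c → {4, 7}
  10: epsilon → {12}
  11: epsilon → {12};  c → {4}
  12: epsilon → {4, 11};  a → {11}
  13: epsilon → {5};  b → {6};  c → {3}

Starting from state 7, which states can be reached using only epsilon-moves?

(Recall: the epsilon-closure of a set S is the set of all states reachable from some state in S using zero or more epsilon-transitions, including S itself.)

Start with {7}.
From 7 via epsilon: add 6.
From 6 via epsilon: add 2.
From 2 via epsilon: add 11, 13.
From 11 via epsilon: add 12.
From 13 via epsilon: add 5.
From 12 via epsilon: add 4.
No new states can be added; the closed set is {2, 4, 5, 6, 7, 11, 12, 13}.

{2, 4, 5, 6, 7, 11, 12, 13}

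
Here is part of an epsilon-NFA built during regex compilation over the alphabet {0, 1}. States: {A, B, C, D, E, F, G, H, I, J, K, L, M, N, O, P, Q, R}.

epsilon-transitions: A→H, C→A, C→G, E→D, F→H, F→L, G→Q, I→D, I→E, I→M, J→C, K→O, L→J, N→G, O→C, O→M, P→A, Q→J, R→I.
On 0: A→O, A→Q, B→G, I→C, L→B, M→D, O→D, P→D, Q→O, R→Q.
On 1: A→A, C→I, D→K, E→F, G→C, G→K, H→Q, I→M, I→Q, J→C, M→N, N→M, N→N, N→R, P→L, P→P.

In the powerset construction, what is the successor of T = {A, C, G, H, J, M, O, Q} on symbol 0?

A on 0 → {O, Q}.
M on 0 → {D}.
O on 0 → {D}.
Q on 0 → {O}.
No 0-transition from C, G, H, J.
Union after reading 0: {D, O, Q}.
Now take the epsilon-closure:
From O via epsilon: add C, M.
From Q via epsilon: add J.
From C via epsilon: add A, G.
From A via epsilon: add H.
No new states can be added; the closed set is {A, C, D, G, H, J, M, O, Q}.

{A, C, D, G, H, J, M, O, Q}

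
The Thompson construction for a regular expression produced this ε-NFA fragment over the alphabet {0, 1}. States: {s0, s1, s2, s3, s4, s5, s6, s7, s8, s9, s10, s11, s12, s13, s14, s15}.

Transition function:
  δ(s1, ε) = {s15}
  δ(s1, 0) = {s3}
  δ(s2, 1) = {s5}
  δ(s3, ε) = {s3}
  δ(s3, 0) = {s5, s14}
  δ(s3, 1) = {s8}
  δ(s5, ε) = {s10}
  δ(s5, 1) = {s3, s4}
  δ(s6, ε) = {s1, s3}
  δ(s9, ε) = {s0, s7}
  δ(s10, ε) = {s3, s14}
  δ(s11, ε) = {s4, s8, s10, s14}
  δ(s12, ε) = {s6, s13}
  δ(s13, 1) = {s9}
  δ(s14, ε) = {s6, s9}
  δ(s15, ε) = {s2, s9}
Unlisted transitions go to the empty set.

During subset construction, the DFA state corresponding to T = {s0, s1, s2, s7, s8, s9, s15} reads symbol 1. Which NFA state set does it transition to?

{s0, s1, s2, s3, s5, s6, s7, s9, s10, s14, s15}

s2 on 1 → {s5}.
No 1-transition from s0, s1, s7, s8, s9, s15.
Union after reading 1: {s5}.
Now take the ε-closure:
From s5 via ε: add s10.
From s10 via ε: add s3, s14.
From s14 via ε: add s6, s9.
From s6 via ε: add s1.
From s9 via ε: add s0, s7.
From s1 via ε: add s15.
From s15 via ε: add s2.
No new states can be added; the closed set is {s0, s1, s2, s3, s5, s6, s7, s9, s10, s14, s15}.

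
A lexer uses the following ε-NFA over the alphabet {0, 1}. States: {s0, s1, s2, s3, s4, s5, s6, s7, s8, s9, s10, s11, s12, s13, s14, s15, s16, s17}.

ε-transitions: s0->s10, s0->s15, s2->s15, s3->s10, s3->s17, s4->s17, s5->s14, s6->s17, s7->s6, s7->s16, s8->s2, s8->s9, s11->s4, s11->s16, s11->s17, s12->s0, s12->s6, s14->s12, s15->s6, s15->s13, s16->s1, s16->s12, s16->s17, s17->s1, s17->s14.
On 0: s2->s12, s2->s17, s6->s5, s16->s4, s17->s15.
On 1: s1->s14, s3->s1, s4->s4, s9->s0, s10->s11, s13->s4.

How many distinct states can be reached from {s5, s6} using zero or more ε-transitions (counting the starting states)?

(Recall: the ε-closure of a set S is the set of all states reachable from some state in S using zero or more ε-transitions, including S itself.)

Start with {s5, s6}.
From s5 via ε: add s14.
From s6 via ε: add s17.
From s14 via ε: add s12.
From s17 via ε: add s1.
From s12 via ε: add s0.
From s0 via ε: add s10, s15.
From s15 via ε: add s13.
ε-closure = {s0, s1, s5, s6, s10, s12, s13, s14, s15, s17}, which has 10 states.

10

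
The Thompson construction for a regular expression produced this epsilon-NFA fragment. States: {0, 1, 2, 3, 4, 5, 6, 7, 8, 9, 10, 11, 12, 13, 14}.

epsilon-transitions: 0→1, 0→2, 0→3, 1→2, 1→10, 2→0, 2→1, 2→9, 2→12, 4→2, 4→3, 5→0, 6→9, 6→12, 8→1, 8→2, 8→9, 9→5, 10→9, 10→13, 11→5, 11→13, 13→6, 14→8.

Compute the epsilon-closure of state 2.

Start with {2}.
From 2 via epsilon: add 0, 1, 9, 12.
From 0 via epsilon: add 3.
From 1 via epsilon: add 10.
From 9 via epsilon: add 5.
From 10 via epsilon: add 13.
From 13 via epsilon: add 6.
No new states can be added; the closed set is {0, 1, 2, 3, 5, 6, 9, 10, 12, 13}.

{0, 1, 2, 3, 5, 6, 9, 10, 12, 13}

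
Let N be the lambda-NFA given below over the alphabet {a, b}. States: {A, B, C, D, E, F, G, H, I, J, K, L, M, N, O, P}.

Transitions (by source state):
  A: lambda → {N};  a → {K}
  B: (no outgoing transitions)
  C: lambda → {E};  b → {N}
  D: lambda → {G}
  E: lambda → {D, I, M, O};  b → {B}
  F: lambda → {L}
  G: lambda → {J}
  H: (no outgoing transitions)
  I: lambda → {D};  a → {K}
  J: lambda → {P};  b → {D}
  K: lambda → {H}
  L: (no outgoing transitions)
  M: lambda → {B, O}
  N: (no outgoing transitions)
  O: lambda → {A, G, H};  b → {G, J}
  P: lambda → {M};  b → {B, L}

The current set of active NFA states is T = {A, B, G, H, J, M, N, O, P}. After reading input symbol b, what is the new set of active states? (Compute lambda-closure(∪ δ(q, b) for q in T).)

{A, B, D, G, H, J, L, M, N, O, P}

J on b → {D}.
O on b → {G, J}.
P on b → {B, L}.
No b-transition from A, B, G, H, M, N.
Union after reading b: {B, D, G, J, L}.
Now take the lambda-closure:
From J via lambda: add P.
From P via lambda: add M.
From M via lambda: add O.
From O via lambda: add A, H.
From A via lambda: add N.
No new states can be added; the closed set is {A, B, D, G, H, J, L, M, N, O, P}.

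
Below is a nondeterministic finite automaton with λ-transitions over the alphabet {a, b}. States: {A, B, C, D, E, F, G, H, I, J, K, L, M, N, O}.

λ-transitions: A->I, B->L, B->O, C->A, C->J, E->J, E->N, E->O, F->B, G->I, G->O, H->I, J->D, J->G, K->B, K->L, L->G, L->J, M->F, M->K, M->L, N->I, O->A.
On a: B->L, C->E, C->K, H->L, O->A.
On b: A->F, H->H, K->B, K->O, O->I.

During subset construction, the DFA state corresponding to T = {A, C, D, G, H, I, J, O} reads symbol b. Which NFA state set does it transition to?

{A, B, D, F, G, H, I, J, L, O}

A on b → {F}.
H on b → {H}.
O on b → {I}.
No b-transition from C, D, G, I, J.
Union after reading b: {F, H, I}.
Now take the λ-closure:
From F via λ: add B.
From B via λ: add L, O.
From L via λ: add G, J.
From O via λ: add A.
From J via λ: add D.
No new states can be added; the closed set is {A, B, D, F, G, H, I, J, L, O}.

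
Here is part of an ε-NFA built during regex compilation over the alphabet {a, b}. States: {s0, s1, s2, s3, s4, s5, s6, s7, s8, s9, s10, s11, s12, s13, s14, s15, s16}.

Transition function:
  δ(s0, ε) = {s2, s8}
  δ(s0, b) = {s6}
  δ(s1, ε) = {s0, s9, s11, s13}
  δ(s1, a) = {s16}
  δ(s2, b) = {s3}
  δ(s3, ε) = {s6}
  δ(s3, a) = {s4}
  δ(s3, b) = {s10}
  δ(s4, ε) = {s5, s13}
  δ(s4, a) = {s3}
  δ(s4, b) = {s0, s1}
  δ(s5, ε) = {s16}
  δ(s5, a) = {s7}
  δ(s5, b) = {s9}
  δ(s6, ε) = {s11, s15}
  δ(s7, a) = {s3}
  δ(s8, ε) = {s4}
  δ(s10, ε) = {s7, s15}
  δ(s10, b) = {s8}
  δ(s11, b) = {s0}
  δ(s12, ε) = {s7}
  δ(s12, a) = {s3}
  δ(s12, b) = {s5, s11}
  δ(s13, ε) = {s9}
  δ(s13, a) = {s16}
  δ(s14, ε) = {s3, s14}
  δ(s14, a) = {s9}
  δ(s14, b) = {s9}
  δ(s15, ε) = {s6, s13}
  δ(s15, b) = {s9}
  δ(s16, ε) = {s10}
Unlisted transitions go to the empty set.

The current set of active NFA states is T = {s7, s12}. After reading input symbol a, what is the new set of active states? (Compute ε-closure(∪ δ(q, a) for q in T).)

s7 on a → {s3}.
s12 on a → {s3}.
Union after reading a: {s3}.
Now take the ε-closure:
From s3 via ε: add s6.
From s6 via ε: add s11, s15.
From s15 via ε: add s13.
From s13 via ε: add s9.
No new states can be added; the closed set is {s3, s6, s9, s11, s13, s15}.

{s3, s6, s9, s11, s13, s15}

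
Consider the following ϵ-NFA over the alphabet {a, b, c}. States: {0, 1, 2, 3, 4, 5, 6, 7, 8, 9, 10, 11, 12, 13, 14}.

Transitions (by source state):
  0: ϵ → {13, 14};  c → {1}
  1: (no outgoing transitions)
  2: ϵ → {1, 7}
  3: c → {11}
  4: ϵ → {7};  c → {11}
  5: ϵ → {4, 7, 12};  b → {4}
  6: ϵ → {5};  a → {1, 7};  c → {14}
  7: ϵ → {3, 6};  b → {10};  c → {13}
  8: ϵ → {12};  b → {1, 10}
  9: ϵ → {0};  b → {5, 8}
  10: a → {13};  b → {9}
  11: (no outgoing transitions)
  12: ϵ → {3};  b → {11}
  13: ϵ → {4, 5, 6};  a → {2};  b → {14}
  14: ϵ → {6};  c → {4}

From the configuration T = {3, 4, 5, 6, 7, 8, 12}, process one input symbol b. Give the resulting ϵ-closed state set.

{1, 3, 4, 5, 6, 7, 10, 11, 12}

5 on b → {4}.
7 on b → {10}.
8 on b → {1, 10}.
12 on b → {11}.
No b-transition from 3, 4, 6.
Union after reading b: {1, 4, 10, 11}.
Now take the ϵ-closure:
From 4 via ϵ: add 7.
From 7 via ϵ: add 3, 6.
From 6 via ϵ: add 5.
From 5 via ϵ: add 12.
No new states can be added; the closed set is {1, 3, 4, 5, 6, 7, 10, 11, 12}.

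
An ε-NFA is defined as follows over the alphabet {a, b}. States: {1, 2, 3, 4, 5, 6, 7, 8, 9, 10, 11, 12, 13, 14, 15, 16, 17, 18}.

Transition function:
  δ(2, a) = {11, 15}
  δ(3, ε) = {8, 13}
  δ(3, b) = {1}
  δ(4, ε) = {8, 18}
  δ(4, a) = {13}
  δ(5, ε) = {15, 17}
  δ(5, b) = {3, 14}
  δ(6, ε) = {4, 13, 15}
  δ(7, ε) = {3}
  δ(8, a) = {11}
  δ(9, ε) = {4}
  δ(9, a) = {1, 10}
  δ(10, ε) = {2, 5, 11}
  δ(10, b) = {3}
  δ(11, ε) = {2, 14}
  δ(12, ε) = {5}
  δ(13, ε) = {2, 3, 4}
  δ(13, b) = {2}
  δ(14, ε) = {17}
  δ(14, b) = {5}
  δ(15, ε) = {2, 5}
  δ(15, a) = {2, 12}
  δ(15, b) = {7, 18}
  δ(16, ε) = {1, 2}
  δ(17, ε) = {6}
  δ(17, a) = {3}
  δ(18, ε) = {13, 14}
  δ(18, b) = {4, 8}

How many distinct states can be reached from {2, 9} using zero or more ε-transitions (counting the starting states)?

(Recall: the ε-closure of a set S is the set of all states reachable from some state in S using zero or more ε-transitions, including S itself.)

12

Start with {2, 9}.
From 9 via ε: add 4.
From 4 via ε: add 8, 18.
From 18 via ε: add 13, 14.
From 13 via ε: add 3.
From 14 via ε: add 17.
From 17 via ε: add 6.
From 6 via ε: add 15.
From 15 via ε: add 5.
ε-closure = {2, 3, 4, 5, 6, 8, 9, 13, 14, 15, 17, 18}, which has 12 states.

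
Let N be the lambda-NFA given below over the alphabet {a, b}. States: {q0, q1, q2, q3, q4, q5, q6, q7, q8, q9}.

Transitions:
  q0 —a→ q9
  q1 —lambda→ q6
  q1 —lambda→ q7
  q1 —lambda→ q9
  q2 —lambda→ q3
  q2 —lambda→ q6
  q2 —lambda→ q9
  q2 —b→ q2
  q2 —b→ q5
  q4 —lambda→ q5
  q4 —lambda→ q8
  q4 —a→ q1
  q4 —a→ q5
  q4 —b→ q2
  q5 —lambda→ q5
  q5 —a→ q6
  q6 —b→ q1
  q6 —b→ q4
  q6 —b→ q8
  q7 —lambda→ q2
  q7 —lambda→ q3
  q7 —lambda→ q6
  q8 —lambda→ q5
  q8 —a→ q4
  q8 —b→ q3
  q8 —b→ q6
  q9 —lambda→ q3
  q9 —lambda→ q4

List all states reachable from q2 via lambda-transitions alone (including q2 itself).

Start with {q2}.
From q2 via lambda: add q3, q6, q9.
From q9 via lambda: add q4.
From q4 via lambda: add q5, q8.
No new states can be added; the closed set is {q2, q3, q4, q5, q6, q8, q9}.

{q2, q3, q4, q5, q6, q8, q9}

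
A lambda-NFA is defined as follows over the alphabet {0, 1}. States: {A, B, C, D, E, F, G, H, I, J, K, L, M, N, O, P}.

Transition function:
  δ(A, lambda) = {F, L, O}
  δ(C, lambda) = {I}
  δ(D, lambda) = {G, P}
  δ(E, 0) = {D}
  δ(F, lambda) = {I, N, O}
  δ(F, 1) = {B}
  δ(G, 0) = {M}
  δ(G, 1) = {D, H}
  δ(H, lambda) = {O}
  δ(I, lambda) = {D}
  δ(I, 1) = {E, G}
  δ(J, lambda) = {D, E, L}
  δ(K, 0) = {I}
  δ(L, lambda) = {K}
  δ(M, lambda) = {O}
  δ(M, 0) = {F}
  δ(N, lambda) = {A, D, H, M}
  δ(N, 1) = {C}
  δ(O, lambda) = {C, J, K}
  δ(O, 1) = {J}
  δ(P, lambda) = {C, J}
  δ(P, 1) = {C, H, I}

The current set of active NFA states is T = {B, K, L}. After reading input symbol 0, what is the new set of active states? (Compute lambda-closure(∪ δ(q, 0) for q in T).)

K on 0 → {I}.
No 0-transition from B, L.
Union after reading 0: {I}.
Now take the lambda-closure:
From I via lambda: add D.
From D via lambda: add G, P.
From P via lambda: add C, J.
From J via lambda: add E, L.
From L via lambda: add K.
No new states can be added; the closed set is {C, D, E, G, I, J, K, L, P}.

{C, D, E, G, I, J, K, L, P}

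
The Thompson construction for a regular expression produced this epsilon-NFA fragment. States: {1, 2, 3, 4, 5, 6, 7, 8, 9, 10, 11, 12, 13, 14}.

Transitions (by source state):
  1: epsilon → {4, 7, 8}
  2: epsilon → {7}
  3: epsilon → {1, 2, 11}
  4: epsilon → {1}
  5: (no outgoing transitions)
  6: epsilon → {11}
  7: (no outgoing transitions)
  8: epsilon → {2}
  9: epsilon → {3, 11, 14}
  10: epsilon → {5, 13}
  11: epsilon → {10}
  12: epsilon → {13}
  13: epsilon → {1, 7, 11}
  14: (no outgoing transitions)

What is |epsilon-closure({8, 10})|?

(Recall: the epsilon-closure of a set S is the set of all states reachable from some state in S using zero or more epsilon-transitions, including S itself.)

9

Start with {8, 10}.
From 8 via epsilon: add 2.
From 10 via epsilon: add 5, 13.
From 2 via epsilon: add 7.
From 13 via epsilon: add 1, 11.
From 1 via epsilon: add 4.
epsilon-closure = {1, 2, 4, 5, 7, 8, 10, 11, 13}, which has 9 states.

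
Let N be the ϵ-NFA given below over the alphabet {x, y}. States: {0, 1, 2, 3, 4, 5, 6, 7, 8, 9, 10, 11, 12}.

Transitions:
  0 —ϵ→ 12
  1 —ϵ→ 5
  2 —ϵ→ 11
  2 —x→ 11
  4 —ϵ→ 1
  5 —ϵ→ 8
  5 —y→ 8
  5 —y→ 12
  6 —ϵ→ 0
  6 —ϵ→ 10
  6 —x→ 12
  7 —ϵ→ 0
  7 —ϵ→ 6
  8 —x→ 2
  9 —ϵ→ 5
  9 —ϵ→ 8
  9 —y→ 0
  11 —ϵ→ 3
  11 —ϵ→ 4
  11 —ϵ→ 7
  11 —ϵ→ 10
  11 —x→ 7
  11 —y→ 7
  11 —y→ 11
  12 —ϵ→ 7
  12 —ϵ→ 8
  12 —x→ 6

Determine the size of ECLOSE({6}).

Start with {6}.
From 6 via ϵ: add 0, 10.
From 0 via ϵ: add 12.
From 12 via ϵ: add 7, 8.
ϵ-closure = {0, 6, 7, 8, 10, 12}, which has 6 states.

6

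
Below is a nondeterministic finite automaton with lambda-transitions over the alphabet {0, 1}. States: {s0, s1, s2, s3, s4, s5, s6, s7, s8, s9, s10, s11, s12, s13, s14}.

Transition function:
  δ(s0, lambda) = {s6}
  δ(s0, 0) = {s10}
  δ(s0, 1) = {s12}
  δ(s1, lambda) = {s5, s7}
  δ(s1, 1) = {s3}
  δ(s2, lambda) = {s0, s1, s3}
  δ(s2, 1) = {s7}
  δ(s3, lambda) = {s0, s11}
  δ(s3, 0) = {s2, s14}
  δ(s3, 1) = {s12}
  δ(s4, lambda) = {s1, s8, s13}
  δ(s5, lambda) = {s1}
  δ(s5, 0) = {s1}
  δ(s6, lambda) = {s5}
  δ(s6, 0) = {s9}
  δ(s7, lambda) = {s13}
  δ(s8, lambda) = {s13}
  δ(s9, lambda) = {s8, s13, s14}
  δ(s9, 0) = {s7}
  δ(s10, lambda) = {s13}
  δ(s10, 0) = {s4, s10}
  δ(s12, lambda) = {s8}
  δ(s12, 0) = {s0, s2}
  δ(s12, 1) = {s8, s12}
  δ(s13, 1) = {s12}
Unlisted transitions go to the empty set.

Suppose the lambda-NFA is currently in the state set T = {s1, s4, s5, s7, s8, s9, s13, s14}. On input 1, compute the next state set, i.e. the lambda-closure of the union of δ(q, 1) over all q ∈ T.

s1 on 1 → {s3}.
s13 on 1 → {s12}.
No 1-transition from s4, s5, s7, s8, s9, s14.
Union after reading 1: {s3, s12}.
Now take the lambda-closure:
From s3 via lambda: add s0, s11.
From s12 via lambda: add s8.
From s0 via lambda: add s6.
From s8 via lambda: add s13.
From s6 via lambda: add s5.
From s5 via lambda: add s1.
From s1 via lambda: add s7.
No new states can be added; the closed set is {s0, s1, s3, s5, s6, s7, s8, s11, s12, s13}.

{s0, s1, s3, s5, s6, s7, s8, s11, s12, s13}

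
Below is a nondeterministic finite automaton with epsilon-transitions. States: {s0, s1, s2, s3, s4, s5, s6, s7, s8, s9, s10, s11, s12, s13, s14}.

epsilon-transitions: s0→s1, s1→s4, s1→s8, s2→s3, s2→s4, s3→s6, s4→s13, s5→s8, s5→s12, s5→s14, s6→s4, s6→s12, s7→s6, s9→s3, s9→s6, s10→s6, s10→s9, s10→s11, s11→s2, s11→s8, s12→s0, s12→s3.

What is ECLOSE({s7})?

Start with {s7}.
From s7 via epsilon: add s6.
From s6 via epsilon: add s4, s12.
From s4 via epsilon: add s13.
From s12 via epsilon: add s0, s3.
From s0 via epsilon: add s1.
From s1 via epsilon: add s8.
No new states can be added; the closed set is {s0, s1, s3, s4, s6, s7, s8, s12, s13}.

{s0, s1, s3, s4, s6, s7, s8, s12, s13}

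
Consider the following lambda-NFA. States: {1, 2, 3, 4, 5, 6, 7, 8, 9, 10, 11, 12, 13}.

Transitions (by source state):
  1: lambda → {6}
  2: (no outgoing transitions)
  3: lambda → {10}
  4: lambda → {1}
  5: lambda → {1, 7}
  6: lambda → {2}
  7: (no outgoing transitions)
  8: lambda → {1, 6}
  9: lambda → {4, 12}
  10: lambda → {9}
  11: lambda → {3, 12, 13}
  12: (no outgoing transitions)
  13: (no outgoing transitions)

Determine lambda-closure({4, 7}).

{1, 2, 4, 6, 7}

Start with {4, 7}.
From 4 via lambda: add 1.
From 1 via lambda: add 6.
From 6 via lambda: add 2.
No new states can be added; the closed set is {1, 2, 4, 6, 7}.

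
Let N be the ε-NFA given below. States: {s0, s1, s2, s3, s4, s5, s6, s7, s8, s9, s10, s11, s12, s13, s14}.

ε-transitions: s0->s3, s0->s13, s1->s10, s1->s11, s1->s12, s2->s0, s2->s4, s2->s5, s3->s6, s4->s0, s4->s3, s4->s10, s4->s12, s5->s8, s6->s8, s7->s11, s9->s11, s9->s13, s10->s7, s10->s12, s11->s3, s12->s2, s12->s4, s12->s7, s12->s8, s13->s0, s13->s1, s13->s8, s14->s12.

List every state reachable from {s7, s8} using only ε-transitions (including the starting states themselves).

{s3, s6, s7, s8, s11}

Start with {s7, s8}.
From s7 via ε: add s11.
From s11 via ε: add s3.
From s3 via ε: add s6.
No new states can be added; the closed set is {s3, s6, s7, s8, s11}.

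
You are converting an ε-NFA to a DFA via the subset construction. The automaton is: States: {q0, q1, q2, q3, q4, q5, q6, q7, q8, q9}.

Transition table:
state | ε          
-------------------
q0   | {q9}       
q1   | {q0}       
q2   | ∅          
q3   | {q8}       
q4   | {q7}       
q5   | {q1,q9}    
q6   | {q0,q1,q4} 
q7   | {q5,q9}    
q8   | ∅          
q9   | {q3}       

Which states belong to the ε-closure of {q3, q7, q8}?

Start with {q3, q7, q8}.
From q7 via ε: add q5, q9.
From q5 via ε: add q1.
From q1 via ε: add q0.
No new states can be added; the closed set is {q0, q1, q3, q5, q7, q8, q9}.

{q0, q1, q3, q5, q7, q8, q9}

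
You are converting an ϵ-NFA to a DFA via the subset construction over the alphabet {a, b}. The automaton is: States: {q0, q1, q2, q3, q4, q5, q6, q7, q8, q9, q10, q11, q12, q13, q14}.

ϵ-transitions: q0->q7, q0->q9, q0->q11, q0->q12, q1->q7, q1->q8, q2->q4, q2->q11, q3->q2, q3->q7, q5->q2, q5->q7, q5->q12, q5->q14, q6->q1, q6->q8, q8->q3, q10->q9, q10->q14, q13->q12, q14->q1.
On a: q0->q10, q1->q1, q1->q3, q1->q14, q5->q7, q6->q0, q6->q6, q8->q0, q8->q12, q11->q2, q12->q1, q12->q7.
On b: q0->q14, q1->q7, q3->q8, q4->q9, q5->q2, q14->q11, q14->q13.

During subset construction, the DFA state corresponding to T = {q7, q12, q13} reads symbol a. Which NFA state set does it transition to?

q12 on a → {q1, q7}.
No a-transition from q7, q13.
Union after reading a: {q1, q7}.
Now take the ϵ-closure:
From q1 via ϵ: add q8.
From q8 via ϵ: add q3.
From q3 via ϵ: add q2.
From q2 via ϵ: add q4, q11.
No new states can be added; the closed set is {q1, q2, q3, q4, q7, q8, q11}.

{q1, q2, q3, q4, q7, q8, q11}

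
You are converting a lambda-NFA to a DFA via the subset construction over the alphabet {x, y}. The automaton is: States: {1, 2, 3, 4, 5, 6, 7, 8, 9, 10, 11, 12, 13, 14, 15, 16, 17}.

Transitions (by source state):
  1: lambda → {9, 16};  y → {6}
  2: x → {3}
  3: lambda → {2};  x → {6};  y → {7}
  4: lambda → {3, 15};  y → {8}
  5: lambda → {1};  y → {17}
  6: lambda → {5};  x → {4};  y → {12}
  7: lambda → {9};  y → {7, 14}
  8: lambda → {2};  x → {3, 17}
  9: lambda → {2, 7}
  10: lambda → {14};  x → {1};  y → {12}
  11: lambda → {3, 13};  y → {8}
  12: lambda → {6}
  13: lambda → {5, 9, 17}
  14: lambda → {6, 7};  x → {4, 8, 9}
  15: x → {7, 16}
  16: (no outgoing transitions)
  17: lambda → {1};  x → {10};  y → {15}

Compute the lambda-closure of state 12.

{1, 2, 5, 6, 7, 9, 12, 16}

Start with {12}.
From 12 via lambda: add 6.
From 6 via lambda: add 5.
From 5 via lambda: add 1.
From 1 via lambda: add 9, 16.
From 9 via lambda: add 2, 7.
No new states can be added; the closed set is {1, 2, 5, 6, 7, 9, 12, 16}.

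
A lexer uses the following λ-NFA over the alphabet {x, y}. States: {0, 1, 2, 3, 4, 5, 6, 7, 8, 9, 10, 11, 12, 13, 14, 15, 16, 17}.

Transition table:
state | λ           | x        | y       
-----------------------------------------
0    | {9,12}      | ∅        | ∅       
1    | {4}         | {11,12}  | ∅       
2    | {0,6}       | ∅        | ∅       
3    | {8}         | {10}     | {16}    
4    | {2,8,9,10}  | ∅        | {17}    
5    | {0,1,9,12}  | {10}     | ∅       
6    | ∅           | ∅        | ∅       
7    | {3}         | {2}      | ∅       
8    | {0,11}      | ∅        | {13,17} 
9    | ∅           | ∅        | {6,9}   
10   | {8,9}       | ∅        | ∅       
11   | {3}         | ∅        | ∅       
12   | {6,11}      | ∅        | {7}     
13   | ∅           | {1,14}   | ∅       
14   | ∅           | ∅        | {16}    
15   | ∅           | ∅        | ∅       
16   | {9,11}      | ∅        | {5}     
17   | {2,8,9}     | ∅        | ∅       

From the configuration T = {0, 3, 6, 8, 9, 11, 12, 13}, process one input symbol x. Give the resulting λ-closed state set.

{0, 1, 2, 3, 4, 6, 8, 9, 10, 11, 12, 14}

3 on x → {10}.
13 on x → {1, 14}.
No x-transition from 0, 6, 8, 9, 11, 12.
Union after reading x: {1, 10, 14}.
Now take the λ-closure:
From 1 via λ: add 4.
From 10 via λ: add 8, 9.
From 4 via λ: add 2.
From 8 via λ: add 0, 11.
From 0 via λ: add 12.
From 2 via λ: add 6.
From 11 via λ: add 3.
No new states can be added; the closed set is {0, 1, 2, 3, 4, 6, 8, 9, 10, 11, 12, 14}.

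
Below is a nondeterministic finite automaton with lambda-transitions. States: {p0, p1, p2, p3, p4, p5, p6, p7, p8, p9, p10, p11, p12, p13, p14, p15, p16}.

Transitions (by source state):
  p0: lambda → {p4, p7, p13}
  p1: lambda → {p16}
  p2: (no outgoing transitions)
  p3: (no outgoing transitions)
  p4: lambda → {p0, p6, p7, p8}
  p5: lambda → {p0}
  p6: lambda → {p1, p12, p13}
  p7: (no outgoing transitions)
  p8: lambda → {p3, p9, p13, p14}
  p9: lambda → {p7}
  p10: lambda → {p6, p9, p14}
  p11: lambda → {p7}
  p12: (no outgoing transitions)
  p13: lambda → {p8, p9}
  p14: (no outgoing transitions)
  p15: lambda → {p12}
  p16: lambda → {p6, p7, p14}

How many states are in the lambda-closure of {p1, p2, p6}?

Start with {p1, p2, p6}.
From p1 via lambda: add p16.
From p6 via lambda: add p12, p13.
From p13 via lambda: add p8, p9.
From p16 via lambda: add p7, p14.
From p8 via lambda: add p3.
lambda-closure = {p1, p2, p3, p6, p7, p8, p9, p12, p13, p14, p16}, which has 11 states.

11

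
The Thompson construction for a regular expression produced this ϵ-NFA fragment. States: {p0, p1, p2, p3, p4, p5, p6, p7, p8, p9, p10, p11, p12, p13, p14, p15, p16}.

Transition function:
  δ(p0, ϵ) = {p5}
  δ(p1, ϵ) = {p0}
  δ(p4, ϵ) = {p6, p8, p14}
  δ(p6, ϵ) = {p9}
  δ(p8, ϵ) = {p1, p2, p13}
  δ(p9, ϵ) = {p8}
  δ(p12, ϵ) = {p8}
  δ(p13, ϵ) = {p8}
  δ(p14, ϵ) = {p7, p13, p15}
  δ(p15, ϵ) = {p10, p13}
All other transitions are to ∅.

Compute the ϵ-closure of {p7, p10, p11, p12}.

Start with {p7, p10, p11, p12}.
From p12 via ϵ: add p8.
From p8 via ϵ: add p1, p2, p13.
From p1 via ϵ: add p0.
From p0 via ϵ: add p5.
No new states can be added; the closed set is {p0, p1, p2, p5, p7, p8, p10, p11, p12, p13}.

{p0, p1, p2, p5, p7, p8, p10, p11, p12, p13}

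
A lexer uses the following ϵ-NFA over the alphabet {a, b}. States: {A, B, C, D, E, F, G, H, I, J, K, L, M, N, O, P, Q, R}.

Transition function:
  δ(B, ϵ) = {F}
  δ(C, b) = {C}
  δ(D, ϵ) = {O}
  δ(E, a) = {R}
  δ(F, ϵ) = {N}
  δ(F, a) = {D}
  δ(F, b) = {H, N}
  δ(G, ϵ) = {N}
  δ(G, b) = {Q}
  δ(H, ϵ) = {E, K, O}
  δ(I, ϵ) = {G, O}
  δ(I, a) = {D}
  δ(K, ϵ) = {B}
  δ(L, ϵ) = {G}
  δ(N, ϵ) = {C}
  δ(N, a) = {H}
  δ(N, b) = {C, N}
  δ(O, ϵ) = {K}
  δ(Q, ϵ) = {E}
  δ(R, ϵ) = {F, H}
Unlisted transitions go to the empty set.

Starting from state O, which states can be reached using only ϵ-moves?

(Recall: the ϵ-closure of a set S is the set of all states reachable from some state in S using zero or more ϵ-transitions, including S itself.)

Start with {O}.
From O via ϵ: add K.
From K via ϵ: add B.
From B via ϵ: add F.
From F via ϵ: add N.
From N via ϵ: add C.
No new states can be added; the closed set is {B, C, F, K, N, O}.

{B, C, F, K, N, O}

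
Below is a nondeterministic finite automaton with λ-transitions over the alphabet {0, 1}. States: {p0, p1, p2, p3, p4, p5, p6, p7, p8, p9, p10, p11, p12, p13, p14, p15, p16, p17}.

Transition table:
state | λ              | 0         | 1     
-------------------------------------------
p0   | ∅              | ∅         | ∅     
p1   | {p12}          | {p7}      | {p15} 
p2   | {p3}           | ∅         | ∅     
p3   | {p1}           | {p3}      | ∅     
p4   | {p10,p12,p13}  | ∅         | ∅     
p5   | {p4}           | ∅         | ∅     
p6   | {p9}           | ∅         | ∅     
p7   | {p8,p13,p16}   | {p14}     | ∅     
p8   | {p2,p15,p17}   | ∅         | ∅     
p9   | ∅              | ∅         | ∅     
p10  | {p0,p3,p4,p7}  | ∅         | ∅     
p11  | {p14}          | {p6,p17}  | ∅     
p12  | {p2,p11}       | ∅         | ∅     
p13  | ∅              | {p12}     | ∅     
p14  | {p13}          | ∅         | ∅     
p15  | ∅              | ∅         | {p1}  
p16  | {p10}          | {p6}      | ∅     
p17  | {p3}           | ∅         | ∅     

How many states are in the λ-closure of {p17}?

Start with {p17}.
From p17 via λ: add p3.
From p3 via λ: add p1.
From p1 via λ: add p12.
From p12 via λ: add p2, p11.
From p11 via λ: add p14.
From p14 via λ: add p13.
λ-closure = {p1, p2, p3, p11, p12, p13, p14, p17}, which has 8 states.

8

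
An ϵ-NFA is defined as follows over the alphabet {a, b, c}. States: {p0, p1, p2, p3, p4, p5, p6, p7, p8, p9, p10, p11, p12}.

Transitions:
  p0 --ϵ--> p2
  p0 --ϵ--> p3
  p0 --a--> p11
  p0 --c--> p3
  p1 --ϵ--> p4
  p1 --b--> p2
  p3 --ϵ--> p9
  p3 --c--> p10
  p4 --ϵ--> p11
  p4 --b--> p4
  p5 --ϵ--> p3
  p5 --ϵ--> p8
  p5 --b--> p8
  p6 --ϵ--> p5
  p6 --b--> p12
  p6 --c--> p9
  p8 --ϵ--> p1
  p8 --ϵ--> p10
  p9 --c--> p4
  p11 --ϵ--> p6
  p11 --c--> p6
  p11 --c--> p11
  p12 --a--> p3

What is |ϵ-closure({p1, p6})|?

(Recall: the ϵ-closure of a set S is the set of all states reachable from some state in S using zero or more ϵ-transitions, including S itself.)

9

Start with {p1, p6}.
From p1 via ϵ: add p4.
From p6 via ϵ: add p5.
From p4 via ϵ: add p11.
From p5 via ϵ: add p3, p8.
From p3 via ϵ: add p9.
From p8 via ϵ: add p10.
ϵ-closure = {p1, p3, p4, p5, p6, p8, p9, p10, p11}, which has 9 states.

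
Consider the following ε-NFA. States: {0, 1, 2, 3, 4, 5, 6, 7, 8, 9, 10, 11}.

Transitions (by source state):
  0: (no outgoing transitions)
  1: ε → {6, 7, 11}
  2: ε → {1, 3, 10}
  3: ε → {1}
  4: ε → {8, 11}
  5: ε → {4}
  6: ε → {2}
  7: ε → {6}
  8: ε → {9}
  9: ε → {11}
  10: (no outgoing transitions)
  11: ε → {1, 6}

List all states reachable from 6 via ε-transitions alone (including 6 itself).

Start with {6}.
From 6 via ε: add 2.
From 2 via ε: add 1, 3, 10.
From 1 via ε: add 7, 11.
No new states can be added; the closed set is {1, 2, 3, 6, 7, 10, 11}.

{1, 2, 3, 6, 7, 10, 11}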